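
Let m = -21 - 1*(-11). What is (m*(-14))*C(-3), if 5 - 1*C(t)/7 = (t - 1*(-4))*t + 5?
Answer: 2940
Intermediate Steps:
C(t) = -7*t*(4 + t) (C(t) = 35 - 7*((t - 1*(-4))*t + 5) = 35 - 7*((t + 4)*t + 5) = 35 - 7*((4 + t)*t + 5) = 35 - 7*(t*(4 + t) + 5) = 35 - 7*(5 + t*(4 + t)) = 35 + (-35 - 7*t*(4 + t)) = -7*t*(4 + t))
m = -10 (m = -21 + 11 = -10)
(m*(-14))*C(-3) = (-10*(-14))*(-7*(-3)*(4 - 3)) = 140*(-7*(-3)*1) = 140*21 = 2940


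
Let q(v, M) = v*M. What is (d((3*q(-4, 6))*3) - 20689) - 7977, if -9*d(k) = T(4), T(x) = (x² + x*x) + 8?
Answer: -258034/9 ≈ -28670.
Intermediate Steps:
q(v, M) = M*v
T(x) = 8 + 2*x² (T(x) = (x² + x²) + 8 = 2*x² + 8 = 8 + 2*x²)
d(k) = -40/9 (d(k) = -(8 + 2*4²)/9 = -(8 + 2*16)/9 = -(8 + 32)/9 = -⅑*40 = -40/9)
(d((3*q(-4, 6))*3) - 20689) - 7977 = (-40/9 - 20689) - 7977 = -186241/9 - 7977 = -258034/9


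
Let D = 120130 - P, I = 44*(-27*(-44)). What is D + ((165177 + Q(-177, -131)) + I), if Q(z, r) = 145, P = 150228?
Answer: 187496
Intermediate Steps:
I = 52272 (I = 44*1188 = 52272)
D = -30098 (D = 120130 - 1*150228 = 120130 - 150228 = -30098)
D + ((165177 + Q(-177, -131)) + I) = -30098 + ((165177 + 145) + 52272) = -30098 + (165322 + 52272) = -30098 + 217594 = 187496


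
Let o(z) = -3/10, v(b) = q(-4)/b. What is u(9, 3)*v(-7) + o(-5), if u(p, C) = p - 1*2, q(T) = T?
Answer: 37/10 ≈ 3.7000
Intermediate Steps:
v(b) = -4/b
o(z) = -3/10 (o(z) = -3*⅒ = -3/10)
u(p, C) = -2 + p (u(p, C) = p - 2 = -2 + p)
u(9, 3)*v(-7) + o(-5) = (-2 + 9)*(-4/(-7)) - 3/10 = 7*(-4*(-⅐)) - 3/10 = 7*(4/7) - 3/10 = 4 - 3/10 = 37/10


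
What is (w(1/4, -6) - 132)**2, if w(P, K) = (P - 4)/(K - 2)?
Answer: 17715681/1024 ≈ 17300.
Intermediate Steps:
w(P, K) = (-4 + P)/(-2 + K)
(w(1/4, -6) - 132)**2 = ((-4 + 1/4)/(-2 - 6) - 132)**2 = ((-4 + 1*(1/4))/(-8) - 132)**2 = (-(-4 + 1/4)/8 - 132)**2 = (-1/8*(-15/4) - 132)**2 = (15/32 - 132)**2 = (-4209/32)**2 = 17715681/1024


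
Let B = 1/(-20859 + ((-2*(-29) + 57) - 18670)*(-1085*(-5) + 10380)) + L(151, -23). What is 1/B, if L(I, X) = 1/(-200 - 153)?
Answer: -103528769802/293282987 ≈ -353.00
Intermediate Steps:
L(I, X) = -1/353 (L(I, X) = 1/(-353) = -1/353)
B = -293282987/103528769802 (B = 1/(-20859 + ((-2*(-29) + 57) - 18670)*(-1085*(-5) + 10380)) - 1/353 = 1/(-20859 + ((58 + 57) - 18670)*(5425 + 10380)) - 1/353 = 1/(-20859 + (115 - 18670)*15805) - 1/353 = 1/(-20859 - 18555*15805) - 1/353 = 1/(-20859 - 293261775) - 1/353 = 1/(-293282634) - 1/353 = -1/293282634 - 1/353 = -293282987/103528769802 ≈ -0.0028329)
1/B = 1/(-293282987/103528769802) = -103528769802/293282987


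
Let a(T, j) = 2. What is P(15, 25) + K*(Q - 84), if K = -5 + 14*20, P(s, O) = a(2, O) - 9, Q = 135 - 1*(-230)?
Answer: 77268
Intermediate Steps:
Q = 365 (Q = 135 + 230 = 365)
P(s, O) = -7 (P(s, O) = 2 - 9 = -7)
K = 275 (K = -5 + 280 = 275)
P(15, 25) + K*(Q - 84) = -7 + 275*(365 - 84) = -7 + 275*281 = -7 + 77275 = 77268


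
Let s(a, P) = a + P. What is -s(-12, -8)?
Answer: 20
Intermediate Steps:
s(a, P) = P + a
-s(-12, -8) = -(-8 - 12) = -1*(-20) = 20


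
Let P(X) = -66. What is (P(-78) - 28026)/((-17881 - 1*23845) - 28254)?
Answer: 7023/17495 ≈ 0.40143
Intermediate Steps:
(P(-78) - 28026)/((-17881 - 1*23845) - 28254) = (-66 - 28026)/((-17881 - 1*23845) - 28254) = -28092/((-17881 - 23845) - 28254) = -28092/(-41726 - 28254) = -28092/(-69980) = -28092*(-1/69980) = 7023/17495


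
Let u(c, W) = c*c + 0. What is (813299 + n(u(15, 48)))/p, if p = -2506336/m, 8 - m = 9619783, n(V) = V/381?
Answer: 124202175215525/39788084 ≈ 3.1216e+6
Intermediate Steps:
u(c, W) = c² (u(c, W) = c² + 0 = c²)
n(V) = V/381 (n(V) = V*(1/381) = V/381)
m = -9619775 (m = 8 - 1*9619783 = 8 - 9619783 = -9619775)
p = 2506336/9619775 (p = -2506336/(-9619775) = -2506336*(-1/9619775) = 2506336/9619775 ≈ 0.26054)
(813299 + n(u(15, 48)))/p = (813299 + (1/381)*15²)/(2506336/9619775) = (813299 + (1/381)*225)*(9619775/2506336) = (813299 + 75/127)*(9619775/2506336) = (103289048/127)*(9619775/2506336) = 124202175215525/39788084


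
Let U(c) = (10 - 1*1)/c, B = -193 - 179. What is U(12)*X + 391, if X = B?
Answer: 112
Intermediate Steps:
B = -372
X = -372
U(c) = 9/c (U(c) = (10 - 1)/c = 9/c)
U(12)*X + 391 = (9/12)*(-372) + 391 = (9*(1/12))*(-372) + 391 = (3/4)*(-372) + 391 = -279 + 391 = 112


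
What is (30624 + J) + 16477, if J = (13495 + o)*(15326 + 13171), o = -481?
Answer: 370907059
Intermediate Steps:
J = 370859958 (J = (13495 - 481)*(15326 + 13171) = 13014*28497 = 370859958)
(30624 + J) + 16477 = (30624 + 370859958) + 16477 = 370890582 + 16477 = 370907059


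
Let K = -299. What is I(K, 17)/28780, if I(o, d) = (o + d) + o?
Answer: -581/28780 ≈ -0.020188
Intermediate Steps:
I(o, d) = d + 2*o (I(o, d) = (d + o) + o = d + 2*o)
I(K, 17)/28780 = (17 + 2*(-299))/28780 = (17 - 598)*(1/28780) = -581*1/28780 = -581/28780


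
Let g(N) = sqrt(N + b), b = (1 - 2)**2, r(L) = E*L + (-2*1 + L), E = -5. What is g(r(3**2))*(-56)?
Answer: -56*I*sqrt(37) ≈ -340.63*I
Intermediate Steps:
r(L) = -2 - 4*L (r(L) = -5*L + (-2*1 + L) = -5*L + (-2 + L) = -2 - 4*L)
b = 1 (b = (-1)**2 = 1)
g(N) = sqrt(1 + N) (g(N) = sqrt(N + 1) = sqrt(1 + N))
g(r(3**2))*(-56) = sqrt(1 + (-2 - 4*3**2))*(-56) = sqrt(1 + (-2 - 4*9))*(-56) = sqrt(1 + (-2 - 36))*(-56) = sqrt(1 - 38)*(-56) = sqrt(-37)*(-56) = (I*sqrt(37))*(-56) = -56*I*sqrt(37)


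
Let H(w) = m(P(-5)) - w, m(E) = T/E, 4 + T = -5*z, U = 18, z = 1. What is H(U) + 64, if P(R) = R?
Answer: 239/5 ≈ 47.800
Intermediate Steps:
T = -9 (T = -4 - 5*1 = -4 - 5 = -9)
m(E) = -9/E
H(w) = 9/5 - w (H(w) = -9/(-5) - w = -9*(-⅕) - w = 9/5 - w)
H(U) + 64 = (9/5 - 1*18) + 64 = (9/5 - 18) + 64 = -81/5 + 64 = 239/5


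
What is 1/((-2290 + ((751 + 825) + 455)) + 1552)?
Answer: 1/1293 ≈ 0.00077340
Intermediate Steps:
1/((-2290 + ((751 + 825) + 455)) + 1552) = 1/((-2290 + (1576 + 455)) + 1552) = 1/((-2290 + 2031) + 1552) = 1/(-259 + 1552) = 1/1293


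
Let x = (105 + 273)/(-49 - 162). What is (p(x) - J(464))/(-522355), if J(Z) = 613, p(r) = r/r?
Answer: 612/522355 ≈ 0.0011716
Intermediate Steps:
x = -378/211 (x = 378/(-211) = 378*(-1/211) = -378/211 ≈ -1.7915)
p(r) = 1
(p(x) - J(464))/(-522355) = (1 - 1*613)/(-522355) = (1 - 613)*(-1/522355) = -612*(-1/522355) = 612/522355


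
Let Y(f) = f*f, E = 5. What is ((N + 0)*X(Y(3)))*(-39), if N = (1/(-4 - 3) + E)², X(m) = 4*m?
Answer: -1623024/49 ≈ -33123.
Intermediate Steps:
Y(f) = f²
N = 1156/49 (N = (1/(-4 - 3) + 5)² = (1/(-7) + 5)² = (-⅐ + 5)² = (34/7)² = 1156/49 ≈ 23.592)
((N + 0)*X(Y(3)))*(-39) = ((1156/49 + 0)*(4*3²))*(-39) = (1156*(4*9)/49)*(-39) = ((1156/49)*36)*(-39) = (41616/49)*(-39) = -1623024/49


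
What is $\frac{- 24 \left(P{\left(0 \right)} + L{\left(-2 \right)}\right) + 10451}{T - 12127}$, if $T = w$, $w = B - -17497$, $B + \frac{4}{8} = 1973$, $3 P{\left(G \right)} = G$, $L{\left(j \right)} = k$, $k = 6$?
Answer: $\frac{1874}{1335} \approx 1.4037$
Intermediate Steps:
$L{\left(j \right)} = 6$
$P{\left(G \right)} = \frac{G}{3}$
$B = \frac{3945}{2}$ ($B = - \frac{1}{2} + 1973 = \frac{3945}{2} \approx 1972.5$)
$w = \frac{38939}{2}$ ($w = \frac{3945}{2} - -17497 = \frac{3945}{2} + 17497 = \frac{38939}{2} \approx 19470.0$)
$T = \frac{38939}{2} \approx 19470.0$
$\frac{- 24 \left(P{\left(0 \right)} + L{\left(-2 \right)}\right) + 10451}{T - 12127} = \frac{- 24 \left(\frac{1}{3} \cdot 0 + 6\right) + 10451}{\frac{38939}{2} - 12127} = \frac{- 24 \left(0 + 6\right) + 10451}{\frac{14685}{2}} = \left(\left(-24\right) 6 + 10451\right) \frac{2}{14685} = \left(-144 + 10451\right) \frac{2}{14685} = 10307 \cdot \frac{2}{14685} = \frac{1874}{1335}$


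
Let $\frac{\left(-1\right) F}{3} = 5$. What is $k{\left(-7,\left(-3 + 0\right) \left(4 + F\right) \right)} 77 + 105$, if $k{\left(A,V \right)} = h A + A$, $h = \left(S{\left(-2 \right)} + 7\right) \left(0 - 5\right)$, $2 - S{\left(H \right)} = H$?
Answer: $29211$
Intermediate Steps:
$F = -15$ ($F = \left(-3\right) 5 = -15$)
$S{\left(H \right)} = 2 - H$
$h = -55$ ($h = \left(\left(2 - -2\right) + 7\right) \left(0 - 5\right) = \left(\left(2 + 2\right) + 7\right) \left(-5\right) = \left(4 + 7\right) \left(-5\right) = 11 \left(-5\right) = -55$)
$k{\left(A,V \right)} = - 54 A$ ($k{\left(A,V \right)} = - 55 A + A = - 54 A$)
$k{\left(-7,\left(-3 + 0\right) \left(4 + F\right) \right)} 77 + 105 = \left(-54\right) \left(-7\right) 77 + 105 = 378 \cdot 77 + 105 = 29106 + 105 = 29211$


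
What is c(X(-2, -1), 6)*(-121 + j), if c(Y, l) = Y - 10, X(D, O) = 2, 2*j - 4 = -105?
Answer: 1372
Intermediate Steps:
j = -101/2 (j = 2 + (½)*(-105) = 2 - 105/2 = -101/2 ≈ -50.500)
c(Y, l) = -10 + Y
c(X(-2, -1), 6)*(-121 + j) = (-10 + 2)*(-121 - 101/2) = -8*(-343/2) = 1372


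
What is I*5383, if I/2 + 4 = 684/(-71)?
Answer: -10421488/71 ≈ -1.4678e+5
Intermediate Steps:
I = -1936/71 (I = -8 + 2*(684/(-71)) = -8 + 2*(684*(-1/71)) = -8 + 2*(-684/71) = -8 - 1368/71 = -1936/71 ≈ -27.268)
I*5383 = -1936/71*5383 = -10421488/71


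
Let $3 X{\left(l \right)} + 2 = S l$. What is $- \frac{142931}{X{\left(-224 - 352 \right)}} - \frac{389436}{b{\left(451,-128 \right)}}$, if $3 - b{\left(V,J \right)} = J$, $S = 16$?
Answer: $- \frac{3533649165}{1207558} \approx -2926.3$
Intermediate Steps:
$b{\left(V,J \right)} = 3 - J$
$X{\left(l \right)} = - \frac{2}{3} + \frac{16 l}{3}$
$- \frac{142931}{X{\left(-224 - 352 \right)}} - \frac{389436}{b{\left(451,-128 \right)}} = - \frac{142931}{- \frac{2}{3} + \frac{16 \left(-224 - 352\right)}{3}} - \frac{389436}{3 - -128} = - \frac{142931}{- \frac{2}{3} + \frac{16 \left(-224 - 352\right)}{3}} - \frac{389436}{3 + 128} = - \frac{142931}{- \frac{2}{3} + \frac{16}{3} \left(-576\right)} - \frac{389436}{131} = - \frac{142931}{- \frac{2}{3} - 3072} - \frac{389436}{131} = - \frac{142931}{- \frac{9218}{3}} - \frac{389436}{131} = \left(-142931\right) \left(- \frac{3}{9218}\right) - \frac{389436}{131} = \frac{428793}{9218} - \frac{389436}{131} = - \frac{3533649165}{1207558}$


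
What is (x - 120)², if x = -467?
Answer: 344569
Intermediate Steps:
(x - 120)² = (-467 - 120)² = (-587)² = 344569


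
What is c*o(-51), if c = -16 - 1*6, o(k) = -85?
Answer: 1870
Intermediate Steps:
c = -22 (c = -16 - 6 = -22)
c*o(-51) = -22*(-85) = 1870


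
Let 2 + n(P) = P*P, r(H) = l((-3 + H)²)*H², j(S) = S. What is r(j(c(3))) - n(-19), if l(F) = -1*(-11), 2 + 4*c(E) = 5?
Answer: -5645/16 ≈ -352.81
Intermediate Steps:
c(E) = ¾ (c(E) = -½ + (¼)*5 = -½ + 5/4 = ¾)
l(F) = 11
r(H) = 11*H²
n(P) = -2 + P² (n(P) = -2 + P*P = -2 + P²)
r(j(c(3))) - n(-19) = 11*(¾)² - (-2 + (-19)²) = 11*(9/16) - (-2 + 361) = 99/16 - 1*359 = 99/16 - 359 = -5645/16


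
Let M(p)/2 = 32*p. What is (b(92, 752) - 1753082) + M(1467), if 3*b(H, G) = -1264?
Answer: -4978846/3 ≈ -1.6596e+6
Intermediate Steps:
b(H, G) = -1264/3 (b(H, G) = (1/3)*(-1264) = -1264/3)
M(p) = 64*p (M(p) = 2*(32*p) = 64*p)
(b(92, 752) - 1753082) + M(1467) = (-1264/3 - 1753082) + 64*1467 = -5260510/3 + 93888 = -4978846/3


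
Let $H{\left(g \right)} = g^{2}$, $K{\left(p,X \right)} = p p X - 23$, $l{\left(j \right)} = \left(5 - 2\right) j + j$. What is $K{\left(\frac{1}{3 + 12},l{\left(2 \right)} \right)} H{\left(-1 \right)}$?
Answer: $- \frac{5167}{225} \approx -22.964$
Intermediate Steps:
$l{\left(j \right)} = 4 j$ ($l{\left(j \right)} = 3 j + j = 4 j$)
$K{\left(p,X \right)} = -23 + X p^{2}$ ($K{\left(p,X \right)} = p^{2} X - 23 = X p^{2} - 23 = -23 + X p^{2}$)
$K{\left(\frac{1}{3 + 12},l{\left(2 \right)} \right)} H{\left(-1 \right)} = \left(-23 + 4 \cdot 2 \left(\frac{1}{3 + 12}\right)^{2}\right) \left(-1\right)^{2} = \left(-23 + 8 \left(\frac{1}{15}\right)^{2}\right) 1 = \left(-23 + \frac{8}{225}\right) 1 = \left(- \frac{5167}{225}\right) 1 = - \frac{5167}{225}$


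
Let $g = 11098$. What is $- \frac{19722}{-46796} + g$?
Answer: $\frac{259680865}{23398} \approx 11098.0$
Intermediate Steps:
$- \frac{19722}{-46796} + g = - \frac{19722}{-46796} + 11098 = \left(-19722\right) \left(- \frac{1}{46796}\right) + 11098 = \frac{9861}{23398} + 11098 = \frac{259680865}{23398}$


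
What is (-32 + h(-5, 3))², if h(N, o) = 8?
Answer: 576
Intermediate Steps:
(-32 + h(-5, 3))² = (-32 + 8)² = (-24)² = 576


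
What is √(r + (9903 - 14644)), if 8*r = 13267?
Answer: I*√49322/4 ≈ 55.521*I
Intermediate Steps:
r = 13267/8 (r = (⅛)*13267 = 13267/8 ≈ 1658.4)
√(r + (9903 - 14644)) = √(13267/8 + (9903 - 14644)) = √(13267/8 - 4741) = √(-24661/8) = I*√49322/4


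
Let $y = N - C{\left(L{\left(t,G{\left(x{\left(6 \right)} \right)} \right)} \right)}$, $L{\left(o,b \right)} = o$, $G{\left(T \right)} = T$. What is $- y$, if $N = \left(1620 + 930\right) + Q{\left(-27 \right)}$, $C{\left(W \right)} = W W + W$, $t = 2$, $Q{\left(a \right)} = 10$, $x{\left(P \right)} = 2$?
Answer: $-2554$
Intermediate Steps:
$C{\left(W \right)} = W + W^{2}$ ($C{\left(W \right)} = W^{2} + W = W + W^{2}$)
$N = 2560$ ($N = \left(1620 + 930\right) + 10 = 2550 + 10 = 2560$)
$y = 2554$ ($y = 2560 - 2 \left(1 + 2\right) = 2560 - 2 \cdot 3 = 2560 - 6 = 2554$)
$- y = \left(-1\right) 2554 = -2554$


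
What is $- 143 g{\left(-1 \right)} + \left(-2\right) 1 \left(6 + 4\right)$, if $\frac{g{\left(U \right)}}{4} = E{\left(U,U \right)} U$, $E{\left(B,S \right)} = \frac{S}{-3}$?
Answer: $\frac{512}{3} \approx 170.67$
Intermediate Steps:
$E{\left(B,S \right)} = - \frac{S}{3}$ ($E{\left(B,S \right)} = S \left(- \frac{1}{3}\right) = - \frac{S}{3}$)
$g{\left(U \right)} = - \frac{4 U^{2}}{3}$ ($g{\left(U \right)} = 4 - \frac{U}{3} U = 4 \left(- \frac{U^{2}}{3}\right) = - \frac{4 U^{2}}{3}$)
$- 143 g{\left(-1 \right)} + \left(-2\right) 1 \left(6 + 4\right) = - 143 \left(- \frac{4 \left(-1\right)^{2}}{3}\right) + \left(-2\right) 1 \left(6 + 4\right) = - 143 \left(\left(- \frac{4}{3}\right) 1\right) - 20 = \left(-143\right) \left(- \frac{4}{3}\right) - 20 = \frac{572}{3} - 20 = \frac{512}{3}$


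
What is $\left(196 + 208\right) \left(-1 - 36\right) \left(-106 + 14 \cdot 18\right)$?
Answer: $-2182408$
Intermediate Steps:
$\left(196 + 208\right) \left(-1 - 36\right) \left(-106 + 14 \cdot 18\right) = 404 \left(-37\right) \left(-106 + 252\right) = \left(-14948\right) 146 = -2182408$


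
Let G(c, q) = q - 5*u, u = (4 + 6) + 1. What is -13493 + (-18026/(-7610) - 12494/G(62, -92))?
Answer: -7498242574/559335 ≈ -13406.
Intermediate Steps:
u = 11 (u = 10 + 1 = 11)
G(c, q) = -55 + q (G(c, q) = q - 5*11 = q - 55 = -55 + q)
-13493 + (-18026/(-7610) - 12494/G(62, -92)) = -13493 + (-18026/(-7610) - 12494/(-55 - 92)) = -13493 + (-18026*(-1/7610) - 12494/(-147)) = -13493 + (9013/3805 - 12494*(-1/147)) = -13493 + (9013/3805 + 12494/147) = -13493 + 48864581/559335 = -7498242574/559335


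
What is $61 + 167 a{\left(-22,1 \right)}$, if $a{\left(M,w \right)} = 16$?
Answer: $2733$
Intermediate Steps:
$61 + 167 a{\left(-22,1 \right)} = 61 + 167 \cdot 16 = 61 + 2672 = 2733$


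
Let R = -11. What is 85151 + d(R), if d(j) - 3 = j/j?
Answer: 85155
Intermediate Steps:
d(j) = 4 (d(j) = 3 + j/j = 3 + 1 = 4)
85151 + d(R) = 85151 + 4 = 85155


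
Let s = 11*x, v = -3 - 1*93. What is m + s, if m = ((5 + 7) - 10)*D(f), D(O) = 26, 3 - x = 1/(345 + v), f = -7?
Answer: 21154/249 ≈ 84.956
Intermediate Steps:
v = -96 (v = -3 - 93 = -96)
x = 746/249 (x = 3 - 1/(345 - 96) = 3 - 1/249 = 746/249 ≈ 2.9960)
s = 8206/249 (s = 11*(746/249) = 8206/249 ≈ 32.956)
m = 52 (m = ((5 + 7) - 10)*26 = (12 - 10)*26 = 2*26 = 52)
m + s = 52 + 8206/249 = 21154/249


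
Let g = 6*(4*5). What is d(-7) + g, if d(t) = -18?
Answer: 102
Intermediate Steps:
g = 120 (g = 6*20 = 120)
d(-7) + g = -18 + 120 = 102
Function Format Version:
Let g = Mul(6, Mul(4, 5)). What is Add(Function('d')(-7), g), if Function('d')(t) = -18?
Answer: 102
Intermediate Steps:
g = 120 (g = Mul(6, 20) = 120)
Add(Function('d')(-7), g) = Add(-18, 120) = 102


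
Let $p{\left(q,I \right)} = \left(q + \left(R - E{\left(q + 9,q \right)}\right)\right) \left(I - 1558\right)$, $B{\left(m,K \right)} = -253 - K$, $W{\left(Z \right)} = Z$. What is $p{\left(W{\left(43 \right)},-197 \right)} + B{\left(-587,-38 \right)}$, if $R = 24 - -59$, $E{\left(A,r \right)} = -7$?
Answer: $-233630$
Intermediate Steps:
$R = 83$ ($R = 24 + 59 = 83$)
$p{\left(q,I \right)} = \left(-1558 + I\right) \left(90 + q\right)$ ($p{\left(q,I \right)} = \left(q + \left(83 - -7\right)\right) \left(I - 1558\right) = \left(q + \left(83 + 7\right)\right) \left(-1558 + I\right) = \left(q + 90\right) \left(-1558 + I\right) = \left(90 + q\right) \left(-1558 + I\right) = \left(-1558 + I\right) \left(90 + q\right)$)
$p{\left(W{\left(43 \right)},-197 \right)} + B{\left(-587,-38 \right)} = \left(-140220 - 66994 + 90 \left(-197\right) - 8471\right) - 215 = \left(-140220 - 66994 - 17730 - 8471\right) + \left(-253 + 38\right) = -233415 - 215 = -233630$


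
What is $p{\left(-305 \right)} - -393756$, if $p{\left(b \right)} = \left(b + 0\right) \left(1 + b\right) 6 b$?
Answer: $-169283844$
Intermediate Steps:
$p{\left(b \right)} = 6 b^{2} \left(1 + b\right)$ ($p{\left(b \right)} = b \left(1 + b\right) 6 b = 6 b \left(1 + b\right) b = 6 b^{2} \left(1 + b\right)$)
$p{\left(-305 \right)} - -393756 = 6 \left(-305\right)^{2} \left(1 - 305\right) - -393756 = 6 \cdot 93025 \left(-304\right) + 393756 = -169677600 + 393756 = -169283844$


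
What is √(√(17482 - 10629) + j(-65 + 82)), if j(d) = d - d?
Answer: 6853^(¼) ≈ 9.0985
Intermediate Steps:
j(d) = 0
√(√(17482 - 10629) + j(-65 + 82)) = √(√(17482 - 10629) + 0) = √(√6853 + 0) = √(√6853) = 6853^(¼)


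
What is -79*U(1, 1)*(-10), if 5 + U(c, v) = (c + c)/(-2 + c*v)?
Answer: -5530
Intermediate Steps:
U(c, v) = -5 + 2*c/(-2 + c*v) (U(c, v) = -5 + (c + c)/(-2 + c*v) = -5 + (2*c)/(-2 + c*v) = -5 + 2*c/(-2 + c*v))
-79*U(1, 1)*(-10) = -79*(10 + 2*1 - 5*1*1)/(-2 + 1*1)*(-10) = -79*(10 + 2 - 5)/(-2 + 1)*(-10) = -79*7/(-1)*(-10) = -(-79)*7*(-10) = -79*(-7)*(-10) = 553*(-10) = -5530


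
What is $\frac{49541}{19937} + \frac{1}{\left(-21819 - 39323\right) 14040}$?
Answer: $\frac{42527662920943}{17114592278160} \approx 2.4849$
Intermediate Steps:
$\frac{49541}{19937} + \frac{1}{\left(-21819 - 39323\right) 14040} = 49541 \cdot \frac{1}{19937} + \frac{1}{-61142} \cdot \frac{1}{14040} = \frac{49541}{19937} - \frac{1}{858433680} = \frac{42527662920943}{17114592278160}$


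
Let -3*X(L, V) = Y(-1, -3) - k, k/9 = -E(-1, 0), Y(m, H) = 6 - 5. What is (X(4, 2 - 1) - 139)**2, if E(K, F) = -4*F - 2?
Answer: 160000/9 ≈ 17778.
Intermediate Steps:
Y(m, H) = 1
E(K, F) = -2 - 4*F
k = 18 (k = 9*(-(-2 - 4*0)) = 9*(-(-2 + 0)) = 9*(-1*(-2)) = 9*2 = 18)
X(L, V) = 17/3 (X(L, V) = -(1 - 1*18)/3 = -(1 - 18)/3 = -1/3*(-17) = 17/3)
(X(4, 2 - 1) - 139)**2 = (17/3 - 139)**2 = (-400/3)**2 = 160000/9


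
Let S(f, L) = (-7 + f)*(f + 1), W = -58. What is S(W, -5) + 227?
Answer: 3932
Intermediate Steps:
S(f, L) = (1 + f)*(-7 + f) (S(f, L) = (-7 + f)*(1 + f) = (1 + f)*(-7 + f))
S(W, -5) + 227 = (-7 + (-58)² - 6*(-58)) + 227 = (-7 + 3364 + 348) + 227 = 3705 + 227 = 3932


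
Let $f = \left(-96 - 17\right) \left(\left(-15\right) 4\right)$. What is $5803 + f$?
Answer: $12583$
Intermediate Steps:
$f = 6780$ ($f = \left(-113\right) \left(-60\right) = 6780$)
$5803 + f = 5803 + 6780 = 12583$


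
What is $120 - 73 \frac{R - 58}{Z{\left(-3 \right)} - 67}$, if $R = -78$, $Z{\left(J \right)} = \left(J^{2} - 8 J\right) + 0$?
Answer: $-172$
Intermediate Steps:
$Z{\left(J \right)} = J^{2} - 8 J$
$120 - 73 \frac{R - 58}{Z{\left(-3 \right)} - 67} = 120 - 73 \frac{-78 - 58}{- 3 \left(-8 - 3\right) - 67} = 120 - 73 \left(- \frac{136}{\left(-3\right) \left(-11\right) - 67}\right) = 120 - 73 \left(- \frac{136}{33 - 67}\right) = 120 - 73 \left(- \frac{136}{-34}\right) = 120 - 73 \left(\left(-136\right) \left(- \frac{1}{34}\right)\right) = 120 - 292 = -172$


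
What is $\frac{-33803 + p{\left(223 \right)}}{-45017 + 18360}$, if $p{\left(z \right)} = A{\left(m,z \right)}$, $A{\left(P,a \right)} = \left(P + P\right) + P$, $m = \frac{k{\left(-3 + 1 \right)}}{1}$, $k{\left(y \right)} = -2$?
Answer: $\frac{33809}{26657} \approx 1.2683$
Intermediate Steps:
$m = -2$ ($m = - \frac{2}{1} = \left(-2\right) 1 = -2$)
$A{\left(P,a \right)} = 3 P$ ($A{\left(P,a \right)} = 2 P + P = 3 P$)
$p{\left(z \right)} = -6$ ($p{\left(z \right)} = 3 \left(-2\right) = -6$)
$\frac{-33803 + p{\left(223 \right)}}{-45017 + 18360} = \frac{-33803 - 6}{-45017 + 18360} = - \frac{33809}{-26657} = \left(-33809\right) \left(- \frac{1}{26657}\right) = \frac{33809}{26657}$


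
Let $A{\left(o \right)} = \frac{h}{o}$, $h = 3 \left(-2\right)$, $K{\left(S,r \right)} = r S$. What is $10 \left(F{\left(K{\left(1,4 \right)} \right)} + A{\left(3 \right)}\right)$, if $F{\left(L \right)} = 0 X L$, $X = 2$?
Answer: $-20$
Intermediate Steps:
$K{\left(S,r \right)} = S r$
$h = -6$
$F{\left(L \right)} = 0$ ($F{\left(L \right)} = 0 \cdot 2 L = 0 L = 0$)
$A{\left(o \right)} = - \frac{6}{o}$
$10 \left(F{\left(K{\left(1,4 \right)} \right)} + A{\left(3 \right)}\right) = 10 \left(0 - \frac{6}{3}\right) = 10 \left(0 - 2\right) = 10 \left(-2\right) = -20$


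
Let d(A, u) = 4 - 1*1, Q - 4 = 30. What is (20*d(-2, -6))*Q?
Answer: 2040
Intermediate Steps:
Q = 34 (Q = 4 + 30 = 34)
d(A, u) = 3 (d(A, u) = 4 - 1 = 3)
(20*d(-2, -6))*Q = (20*3)*34 = 60*34 = 2040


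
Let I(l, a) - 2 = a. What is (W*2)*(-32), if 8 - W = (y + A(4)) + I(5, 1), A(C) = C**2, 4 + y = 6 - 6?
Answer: 448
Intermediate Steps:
I(l, a) = 2 + a
y = -4 (y = -4 + (6 - 6) = -4 + 0 = -4)
W = -7 (W = 8 - ((-4 + 4**2) + (2 + 1)) = 8 - ((-4 + 16) + 3) = 8 - (12 + 3) = 8 - 1*15 = 8 - 15 = -7)
(W*2)*(-32) = -7*2*(-32) = -14*(-32) = 448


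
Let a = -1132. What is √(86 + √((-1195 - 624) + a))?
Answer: √(86 + I*√2951) ≈ 9.6881 + 2.8036*I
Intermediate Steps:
√(86 + √((-1195 - 624) + a)) = √(86 + √((-1195 - 624) - 1132)) = √(86 + √(-1819 - 1132)) = √(86 + √(-2951)) = √(86 + I*√2951)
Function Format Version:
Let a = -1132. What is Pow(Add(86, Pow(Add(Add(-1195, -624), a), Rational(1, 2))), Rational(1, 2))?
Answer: Pow(Add(86, Mul(I, Pow(2951, Rational(1, 2)))), Rational(1, 2)) ≈ Add(9.6881, Mul(2.8036, I))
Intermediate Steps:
Pow(Add(86, Pow(Add(Add(-1195, -624), a), Rational(1, 2))), Rational(1, 2)) = Pow(Add(86, Pow(Add(Add(-1195, -624), -1132), Rational(1, 2))), Rational(1, 2)) = Pow(Add(86, Pow(Add(-1819, -1132), Rational(1, 2))), Rational(1, 2)) = Pow(Add(86, Pow(-2951, Rational(1, 2))), Rational(1, 2)) = Pow(Add(86, Mul(I, Pow(2951, Rational(1, 2)))), Rational(1, 2))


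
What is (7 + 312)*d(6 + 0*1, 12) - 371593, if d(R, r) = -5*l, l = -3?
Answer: -366808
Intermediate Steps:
d(R, r) = 15 (d(R, r) = -5*(-3) = 15)
(7 + 312)*d(6 + 0*1, 12) - 371593 = (7 + 312)*15 - 371593 = 319*15 - 371593 = 4785 - 371593 = -366808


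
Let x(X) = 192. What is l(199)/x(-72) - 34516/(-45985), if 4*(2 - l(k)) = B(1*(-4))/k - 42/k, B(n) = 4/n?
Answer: 1783444929/2342659840 ≈ 0.76129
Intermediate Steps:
l(k) = 2 + 43/(4*k) (l(k) = 2 - ((4/((1*(-4))))/k - 42/k)/4 = 2 - ((4/(-4))/k - 42/k)/4 = 2 - ((4*(-1/4))/k - 42/k)/4 = 2 - (-1/k - 42/k)/4 = 2 - (-43)/(4*k) = 2 + 43/(4*k))
l(199)/x(-72) - 34516/(-45985) = (2 + (43/4)/199)/192 - 34516/(-45985) = (2 + (43/4)*(1/199))*(1/192) - 34516*(-1/45985) = (2 + 43/796)*(1/192) + 34516/45985 = (1635/796)*(1/192) + 34516/45985 = 545/50944 + 34516/45985 = 1783444929/2342659840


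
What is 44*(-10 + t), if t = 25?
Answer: 660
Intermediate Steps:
44*(-10 + t) = 44*(-10 + 25) = 44*15 = 660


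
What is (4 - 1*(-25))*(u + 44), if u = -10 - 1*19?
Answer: 435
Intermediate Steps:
u = -29 (u = -10 - 19 = -29)
(4 - 1*(-25))*(u + 44) = (4 - 1*(-25))*(-29 + 44) = (4 + 25)*15 = 29*15 = 435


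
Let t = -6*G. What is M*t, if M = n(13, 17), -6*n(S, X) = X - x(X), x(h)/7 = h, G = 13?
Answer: -1326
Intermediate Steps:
x(h) = 7*h
t = -78 (t = -6*13 = -78)
n(S, X) = X (n(S, X) = -(X - 7*X)/6 = -(-1)*X = X)
M = 17
M*t = 17*(-78) = -1326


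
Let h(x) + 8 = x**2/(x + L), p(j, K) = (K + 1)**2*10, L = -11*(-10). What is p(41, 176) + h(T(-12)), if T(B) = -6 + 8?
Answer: 8771897/28 ≈ 3.1328e+5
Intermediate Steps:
T(B) = 2
L = 110
p(j, K) = 10*(1 + K)**2 (p(j, K) = (1 + K)**2*10 = 10*(1 + K)**2)
h(x) = -8 + x**2/(110 + x) (h(x) = -8 + x**2/(x + 110) = -8 + x**2/(110 + x))
p(41, 176) + h(T(-12)) = 10*(1 + 176)**2 + (-880 + 2**2 - 8*2)/(110 + 2) = 10*177**2 + (-880 + 4 - 16)/112 = 10*31329 + (1/112)*(-892) = 313290 - 223/28 = 8771897/28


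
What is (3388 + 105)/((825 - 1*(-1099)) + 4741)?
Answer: 3493/6665 ≈ 0.52408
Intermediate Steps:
(3388 + 105)/((825 - 1*(-1099)) + 4741) = 3493/((825 + 1099) + 4741) = 3493/(1924 + 4741) = 3493/6665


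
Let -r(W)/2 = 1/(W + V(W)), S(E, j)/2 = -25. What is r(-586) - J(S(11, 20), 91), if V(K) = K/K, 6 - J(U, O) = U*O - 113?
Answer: -2731363/585 ≈ -4669.0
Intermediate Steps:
S(E, j) = -50 (S(E, j) = 2*(-25) = -50)
J(U, O) = 119 - O*U (J(U, O) = 6 - (U*O - 113) = 6 - (O*U - 113) = 6 - (-113 + O*U) = 6 + (113 - O*U) = 119 - O*U)
V(K) = 1
r(W) = -2/(1 + W) (r(W) = -2/(W + 1) = -2/(1 + W))
r(-586) - J(S(11, 20), 91) = -2/(1 - 586) - (119 - 1*91*(-50)) = -2/(-585) - (119 + 4550) = -2*(-1/585) - 1*4669 = 2/585 - 4669 = -2731363/585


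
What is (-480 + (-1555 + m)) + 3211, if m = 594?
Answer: 1770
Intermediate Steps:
(-480 + (-1555 + m)) + 3211 = (-480 + (-1555 + 594)) + 3211 = (-480 - 961) + 3211 = -1441 + 3211 = 1770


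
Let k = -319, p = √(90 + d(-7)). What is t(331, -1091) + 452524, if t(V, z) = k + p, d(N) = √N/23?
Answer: 452205 + √(47610 + 23*I*√7)/23 ≈ 4.5221e+5 + 0.0060628*I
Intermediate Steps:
d(N) = √N/23
p = √(90 + I*√7/23) (p = √(90 + √(-7)/23) = √(90 + (I*√7)/23) = √(90 + I*√7/23) ≈ 9.4868 + 0.00606*I)
t(V, z) = -319 + √(47610 + 23*I*√7)/23
t(331, -1091) + 452524 = (-319 + √(47610 + 23*I*√7)/23) + 452524 = 452205 + √(47610 + 23*I*√7)/23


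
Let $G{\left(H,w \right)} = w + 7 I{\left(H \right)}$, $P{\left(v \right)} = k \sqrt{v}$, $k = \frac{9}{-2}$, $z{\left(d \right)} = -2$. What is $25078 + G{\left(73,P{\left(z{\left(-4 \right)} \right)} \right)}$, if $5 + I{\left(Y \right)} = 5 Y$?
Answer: $27598 - \frac{9 i \sqrt{2}}{2} \approx 27598.0 - 6.364 i$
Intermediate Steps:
$I{\left(Y \right)} = -5 + 5 Y$
$k = - \frac{9}{2}$ ($k = 9 \left(- \frac{1}{2}\right) = - \frac{9}{2} \approx -4.5$)
$P{\left(v \right)} = - \frac{9 \sqrt{v}}{2}$
$G{\left(H,w \right)} = -35 + w + 35 H$ ($G{\left(H,w \right)} = w + 7 \left(-5 + 5 H\right) = w + \left(-35 + 35 H\right) = -35 + w + 35 H$)
$25078 + G{\left(73,P{\left(z{\left(-4 \right)} \right)} \right)} = 25078 - \left(-2520 + \frac{9 i \sqrt{2}}{2}\right) = 25078 + \left(2520 - \frac{9 i \sqrt{2}}{2}\right) = 27598 - \frac{9 i \sqrt{2}}{2}$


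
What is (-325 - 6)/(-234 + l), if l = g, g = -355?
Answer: 331/589 ≈ 0.56197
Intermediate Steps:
l = -355
(-325 - 6)/(-234 + l) = (-325 - 6)/(-234 - 355) = -331/(-589) = -331*(-1/589) = 331/589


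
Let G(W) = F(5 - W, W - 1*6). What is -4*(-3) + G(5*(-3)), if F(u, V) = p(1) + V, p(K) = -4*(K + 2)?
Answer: -21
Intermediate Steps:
p(K) = -8 - 4*K (p(K) = -4*(2 + K) = -8 - 4*K)
F(u, V) = -12 + V (F(u, V) = (-8 - 4*1) + V = (-8 - 4) + V = -12 + V)
G(W) = -18 + W (G(W) = -12 + (W - 1*6) = -12 + (W - 6) = -12 + (-6 + W) = -18 + W)
-4*(-3) + G(5*(-3)) = -4*(-3) + (-18 + 5*(-3)) = 12 + (-18 - 15) = 12 - 33 = -21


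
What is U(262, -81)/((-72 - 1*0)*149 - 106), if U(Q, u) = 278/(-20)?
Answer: 139/108340 ≈ 0.0012830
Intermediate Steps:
U(Q, u) = -139/10 (U(Q, u) = 278*(-1/20) = -139/10)
U(262, -81)/((-72 - 1*0)*149 - 106) = -139/(10*((-72 - 1*0)*149 - 106)) = -139/(10*((-72 + 0)*149 - 106)) = -139/(10*(-72*149 - 106)) = -139/(10*(-10728 - 106)) = -139/10/(-10834) = -139/10*(-1/10834) = 139/108340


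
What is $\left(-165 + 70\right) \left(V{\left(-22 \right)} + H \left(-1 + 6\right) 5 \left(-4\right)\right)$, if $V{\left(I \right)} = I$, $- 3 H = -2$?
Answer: $\frac{25270}{3} \approx 8423.3$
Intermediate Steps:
$H = \frac{2}{3}$ ($H = \left(- \frac{1}{3}\right) \left(-2\right) = \frac{2}{3} \approx 0.66667$)
$\left(-165 + 70\right) \left(V{\left(-22 \right)} + H \left(-1 + 6\right) 5 \left(-4\right)\right) = \left(-165 + 70\right) \left(-22 + \frac{2 \left(-1 + 6\right)}{3} \cdot 5 \left(-4\right)\right) = - 95 \left(-22 + \frac{2}{3} \cdot 5 \cdot 5 \left(-4\right)\right) = - 95 \left(-22 + \frac{10}{3} \cdot 5 \left(-4\right)\right) = - 95 \left(-22 + \frac{50}{3} \left(-4\right)\right) = - 95 \left(-22 - \frac{200}{3}\right) = \left(-95\right) \left(- \frac{266}{3}\right) = \frac{25270}{3}$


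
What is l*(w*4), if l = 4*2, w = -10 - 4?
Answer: -448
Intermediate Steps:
w = -14
l = 8
l*(w*4) = 8*(-14*4) = 8*(-56) = -448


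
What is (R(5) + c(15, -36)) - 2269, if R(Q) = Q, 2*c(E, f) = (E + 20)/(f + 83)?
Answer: -212781/94 ≈ -2263.6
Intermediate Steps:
c(E, f) = (20 + E)/(2*(83 + f)) (c(E, f) = ((E + 20)/(f + 83))/2 = ((20 + E)/(83 + f))/2 = (20 + E)/(2*(83 + f)))
(R(5) + c(15, -36)) - 2269 = (5 + (20 + 15)/(2*(83 - 36))) - 2269 = (5 + (½)*35/47) - 2269 = (5 + (½)*(1/47)*35) - 2269 = (5 + 35/94) - 2269 = 505/94 - 2269 = -212781/94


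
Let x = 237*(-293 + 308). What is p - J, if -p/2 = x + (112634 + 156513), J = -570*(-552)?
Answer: -860044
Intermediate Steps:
x = 3555 (x = 237*15 = 3555)
J = 314640
p = -545404 (p = -2*(3555 + (112634 + 156513)) = -2*(3555 + 269147) = -2*272702 = -545404)
p - J = -545404 - 1*314640 = -545404 - 314640 = -860044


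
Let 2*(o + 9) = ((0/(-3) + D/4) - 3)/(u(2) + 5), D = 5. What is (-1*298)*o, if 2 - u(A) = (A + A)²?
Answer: 95509/36 ≈ 2653.0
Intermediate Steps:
u(A) = 2 - 4*A² (u(A) = 2 - (A + A)² = 2 - (2*A)² = 2 - 4*A²)
o = -641/72 (o = -9 + (((0/(-3) + 5/4) - 3)/((2 - 4*2²) + 5))/2 = -9 + (((0*(-⅓) + 5*(¼)) - 3)/((2 - 4*4) + 5))/2 = -9 + (((0 + 5/4) - 3)/((2 - 16) + 5))/2 = -9 + ((5/4 - 3)/(-14 + 5))/2 = -9 + (-7/4/(-9))/2 = -9 + (-7/4*(-⅑))/2 = -9 + (½)*(7/36) = -9 + 7/72 = -641/72 ≈ -8.9028)
(-1*298)*o = -1*298*(-641/72) = -298*(-641/72) = 95509/36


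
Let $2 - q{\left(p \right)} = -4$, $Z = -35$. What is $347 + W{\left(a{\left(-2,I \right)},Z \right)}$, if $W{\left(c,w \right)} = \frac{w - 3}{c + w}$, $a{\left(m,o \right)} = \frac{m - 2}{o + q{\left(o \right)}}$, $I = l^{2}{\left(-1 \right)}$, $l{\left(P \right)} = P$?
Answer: $\frac{86669}{249} \approx 348.07$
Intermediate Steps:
$q{\left(p \right)} = 6$ ($q{\left(p \right)} = 2 - -4 = 2 + 4 = 6$)
$I = 1$ ($I = \left(-1\right)^{2} = 1$)
$a{\left(m,o \right)} = \frac{-2 + m}{6 + o}$ ($a{\left(m,o \right)} = \frac{m - 2}{o + 6} = \frac{-2 + m}{6 + o}$)
$W{\left(c,w \right)} = \frac{-3 + w}{c + w}$
$347 + W{\left(a{\left(-2,I \right)},Z \right)} = 347 + \frac{-3 - 35}{\frac{-2 - 2}{6 + 1} - 35} = 347 + \frac{1}{\frac{1}{7} \left(-4\right) - 35} \left(-38\right) = 347 + \frac{1}{- \frac{4}{7} - 35} \left(-38\right) = 347 + \frac{1}{- \frac{249}{7}} \left(-38\right) = 347 - - \frac{266}{249} = 347 + \frac{266}{249} = \frac{86669}{249}$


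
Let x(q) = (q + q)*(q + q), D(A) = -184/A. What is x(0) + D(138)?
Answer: -4/3 ≈ -1.3333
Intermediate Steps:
x(q) = 4*q**2 (x(q) = (2*q)*(2*q) = 4*q**2)
x(0) + D(138) = 4*0**2 - 184/138 = 4*0 - 184*1/138 = 0 - 4/3 = -4/3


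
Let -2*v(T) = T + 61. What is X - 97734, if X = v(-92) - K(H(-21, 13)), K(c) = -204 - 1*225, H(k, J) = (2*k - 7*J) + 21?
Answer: -194579/2 ≈ -97290.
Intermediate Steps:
v(T) = -61/2 - T/2 (v(T) = -(T + 61)/2 = -(61 + T)/2 = -61/2 - T/2)
H(k, J) = 21 - 7*J + 2*k (H(k, J) = (-7*J + 2*k) + 21 = 21 - 7*J + 2*k)
K(c) = -429 (K(c) = -204 - 225 = -429)
X = 889/2 (X = (-61/2 - 1/2*(-92)) - 1*(-429) = (-61/2 + 46) + 429 = 31/2 + 429 = 889/2 ≈ 444.50)
X - 97734 = 889/2 - 97734 = -194579/2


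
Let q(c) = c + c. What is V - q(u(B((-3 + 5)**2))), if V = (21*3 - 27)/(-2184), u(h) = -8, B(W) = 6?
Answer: 2909/182 ≈ 15.984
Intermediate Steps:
q(c) = 2*c
V = -3/182 (V = (63 - 27)*(-1/2184) = 36*(-1/2184) = -3/182 ≈ -0.016484)
V - q(u(B((-3 + 5)**2))) = -3/182 - 2*(-8) = -3/182 - 1*(-16) = -3/182 + 16 = 2909/182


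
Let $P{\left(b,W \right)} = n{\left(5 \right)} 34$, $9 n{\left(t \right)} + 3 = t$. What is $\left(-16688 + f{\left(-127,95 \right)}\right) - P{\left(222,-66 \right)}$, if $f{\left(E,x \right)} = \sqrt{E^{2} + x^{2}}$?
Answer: $- \frac{150260}{9} + \sqrt{25154} \approx -16537.0$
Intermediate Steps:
$n{\left(t \right)} = - \frac{1}{3} + \frac{t}{9}$
$P{\left(b,W \right)} = \frac{68}{9}$ ($P{\left(b,W \right)} = \left(- \frac{1}{3} + \frac{1}{9} \cdot 5\right) 34 = \left(- \frac{1}{3} + \frac{5}{9}\right) 34 = \frac{2}{9} \cdot 34 = \frac{68}{9}$)
$\left(-16688 + f{\left(-127,95 \right)}\right) - P{\left(222,-66 \right)} = \left(-16688 + \sqrt{\left(-127\right)^{2} + 95^{2}}\right) - \frac{68}{9} = \left(-16688 + \sqrt{16129 + 9025}\right) - \frac{68}{9} = \left(-16688 + \sqrt{25154}\right) - \frac{68}{9} = - \frac{150260}{9} + \sqrt{25154}$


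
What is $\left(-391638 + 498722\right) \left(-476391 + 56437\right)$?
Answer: $-44970354136$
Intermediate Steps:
$\left(-391638 + 498722\right) \left(-476391 + 56437\right) = 107084 \left(-419954\right) = -44970354136$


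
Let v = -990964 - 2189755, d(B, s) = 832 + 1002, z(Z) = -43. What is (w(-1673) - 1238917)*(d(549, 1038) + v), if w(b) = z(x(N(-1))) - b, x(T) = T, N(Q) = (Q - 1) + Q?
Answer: 3933193084995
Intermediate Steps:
N(Q) = -1 + 2*Q (N(Q) = (-1 + Q) + Q = -1 + 2*Q)
w(b) = -43 - b
d(B, s) = 1834
v = -3180719
(w(-1673) - 1238917)*(d(549, 1038) + v) = ((-43 - 1*(-1673)) - 1238917)*(1834 - 3180719) = ((-43 + 1673) - 1238917)*(-3178885) = (1630 - 1238917)*(-3178885) = -1237287*(-3178885) = 3933193084995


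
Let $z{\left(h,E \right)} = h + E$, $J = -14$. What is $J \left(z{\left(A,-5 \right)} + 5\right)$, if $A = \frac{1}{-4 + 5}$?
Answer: $-14$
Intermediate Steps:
$A = 1$ ($A = 1^{-1} = 1$)
$z{\left(h,E \right)} = E + h$
$J \left(z{\left(A,-5 \right)} + 5\right) = - 14 \left(\left(-5 + 1\right) + 5\right) = - 14 \left(-4 + 5\right) = \left(-14\right) 1 = -14$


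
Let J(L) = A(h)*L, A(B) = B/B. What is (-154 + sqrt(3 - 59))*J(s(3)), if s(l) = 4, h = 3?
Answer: -616 + 8*I*sqrt(14) ≈ -616.0 + 29.933*I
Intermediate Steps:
A(B) = 1
J(L) = L (J(L) = 1*L = L)
(-154 + sqrt(3 - 59))*J(s(3)) = (-154 + sqrt(3 - 59))*4 = (-154 + sqrt(-56))*4 = (-154 + 2*I*sqrt(14))*4 = -616 + 8*I*sqrt(14)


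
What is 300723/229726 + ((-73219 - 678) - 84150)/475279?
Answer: 15231403085/15597706222 ≈ 0.97652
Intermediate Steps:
300723/229726 + ((-73219 - 678) - 84150)/475279 = 300723*(1/229726) + (-73897 - 84150)*(1/475279) = 300723/229726 - 158047*1/475279 = 300723/229726 - 158047/475279 = 15231403085/15597706222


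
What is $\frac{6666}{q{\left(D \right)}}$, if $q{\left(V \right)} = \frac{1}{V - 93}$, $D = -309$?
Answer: $-2679732$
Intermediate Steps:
$q{\left(V \right)} = \frac{1}{-93 + V}$
$\frac{6666}{q{\left(D \right)}} = \frac{6666}{\frac{1}{-93 - 309}} = \frac{6666}{\frac{1}{-402}} = \frac{6666}{- \frac{1}{402}} = 6666 \left(-402\right) = -2679732$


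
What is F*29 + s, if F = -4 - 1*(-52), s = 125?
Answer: 1517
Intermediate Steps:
F = 48 (F = -4 + 52 = 48)
F*29 + s = 48*29 + 125 = 1392 + 125 = 1517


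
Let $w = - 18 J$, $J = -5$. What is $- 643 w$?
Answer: $-57870$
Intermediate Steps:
$w = 90$ ($w = \left(-18\right) \left(-5\right) = 90$)
$- 643 w = \left(-643\right) 90 = -57870$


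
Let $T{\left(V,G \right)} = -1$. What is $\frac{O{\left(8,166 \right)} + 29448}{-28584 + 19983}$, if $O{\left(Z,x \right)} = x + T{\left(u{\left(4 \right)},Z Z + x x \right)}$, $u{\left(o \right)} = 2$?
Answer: $- \frac{9871}{2867} \approx -3.443$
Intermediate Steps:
$O{\left(Z,x \right)} = -1 + x$ ($O{\left(Z,x \right)} = x - 1 = -1 + x$)
$\frac{O{\left(8,166 \right)} + 29448}{-28584 + 19983} = \frac{\left(-1 + 166\right) + 29448}{-28584 + 19983} = \frac{165 + 29448}{-8601} = 29613 \left(- \frac{1}{8601}\right) = - \frac{9871}{2867}$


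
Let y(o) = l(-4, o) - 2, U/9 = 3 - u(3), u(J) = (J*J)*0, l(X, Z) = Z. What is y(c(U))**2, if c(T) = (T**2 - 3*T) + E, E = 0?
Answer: 417316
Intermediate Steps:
u(J) = 0 (u(J) = J**2*0 = 0)
U = 27 (U = 9*(3 - 1*0) = 9*(3 + 0) = 9*3 = 27)
c(T) = T**2 - 3*T (c(T) = (T**2 - 3*T) + 0 = T**2 - 3*T)
y(o) = -2 + o (y(o) = o - 2 = -2 + o)
y(c(U))**2 = (-2 + 27*(-3 + 27))**2 = (-2 + 27*24)**2 = (-2 + 648)**2 = 646**2 = 417316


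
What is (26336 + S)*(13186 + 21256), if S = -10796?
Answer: 535228680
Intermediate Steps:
(26336 + S)*(13186 + 21256) = (26336 - 10796)*(13186 + 21256) = 15540*34442 = 535228680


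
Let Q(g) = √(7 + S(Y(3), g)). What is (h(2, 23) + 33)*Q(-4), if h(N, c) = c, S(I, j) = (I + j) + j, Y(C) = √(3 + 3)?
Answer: 56*√(-1 + √6) ≈ 67.421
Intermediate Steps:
Y(C) = √6
S(I, j) = I + 2*j
Q(g) = √(7 + √6 + 2*g) (Q(g) = √(7 + (√6 + 2*g)) = √(7 + √6 + 2*g))
(h(2, 23) + 33)*Q(-4) = (23 + 33)*√(7 + √6 + 2*(-4)) = 56*√(7 + √6 - 8) = 56*√(-1 + √6)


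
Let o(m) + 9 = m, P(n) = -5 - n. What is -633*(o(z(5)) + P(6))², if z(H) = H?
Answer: -142425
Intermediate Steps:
o(m) = -9 + m
-633*(o(z(5)) + P(6))² = -633*((-9 + 5) + (-5 - 1*6))² = -633*(-4 + (-5 - 6))² = -633*(-4 - 11)² = -633*(-15)² = -633*225 = -142425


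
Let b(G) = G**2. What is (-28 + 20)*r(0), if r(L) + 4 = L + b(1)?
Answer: 24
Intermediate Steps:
r(L) = -3 + L (r(L) = -4 + (L + 1**2) = -4 + (L + 1) = -4 + (1 + L) = -3 + L)
(-28 + 20)*r(0) = (-28 + 20)*(-3 + 0) = -8*(-3) = 24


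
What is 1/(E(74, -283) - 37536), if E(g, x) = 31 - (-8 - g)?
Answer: -1/37423 ≈ -2.6722e-5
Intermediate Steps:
E(g, x) = 39 + g (E(g, x) = 31 + (8 + g) = 39 + g)
1/(E(74, -283) - 37536) = 1/((39 + 74) - 37536) = 1/(113 - 37536) = 1/(-37423) = -1/37423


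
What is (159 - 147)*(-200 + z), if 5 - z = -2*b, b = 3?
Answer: -2268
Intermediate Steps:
z = 11 (z = 5 - (-2)*3 = 5 - 1*(-6) = 5 + 6 = 11)
(159 - 147)*(-200 + z) = (159 - 147)*(-200 + 11) = 12*(-189) = -2268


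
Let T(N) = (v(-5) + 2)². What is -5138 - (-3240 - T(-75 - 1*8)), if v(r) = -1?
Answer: -1897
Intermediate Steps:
T(N) = 1 (T(N) = (-1 + 2)² = 1² = 1)
-5138 - (-3240 - T(-75 - 1*8)) = -5138 - (-3240 - 1*1) = -5138 - (-3240 - 1) = -5138 - 1*(-3241) = -5138 + 3241 = -1897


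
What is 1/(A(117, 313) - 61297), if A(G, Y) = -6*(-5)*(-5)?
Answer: -1/61447 ≈ -1.6274e-5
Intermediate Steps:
A(G, Y) = -150 (A(G, Y) = 30*(-5) = -150)
1/(A(117, 313) - 61297) = 1/(-150 - 61297) = 1/(-61447) = -1/61447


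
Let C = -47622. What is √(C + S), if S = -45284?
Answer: I*√92906 ≈ 304.8*I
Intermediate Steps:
√(C + S) = √(-47622 - 45284) = √(-92906) = I*√92906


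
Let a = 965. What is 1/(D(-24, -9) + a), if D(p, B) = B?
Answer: 1/956 ≈ 0.0010460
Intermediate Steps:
1/(D(-24, -9) + a) = 1/(-9 + 965) = 1/956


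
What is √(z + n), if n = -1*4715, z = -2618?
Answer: I*√7333 ≈ 85.633*I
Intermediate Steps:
n = -4715
√(z + n) = √(-2618 - 4715) = √(-7333) = I*√7333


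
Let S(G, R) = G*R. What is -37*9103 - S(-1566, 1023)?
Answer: 1265207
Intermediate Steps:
-37*9103 - S(-1566, 1023) = -37*9103 - (-1566)*1023 = -336811 - 1*(-1602018) = -336811 + 1602018 = 1265207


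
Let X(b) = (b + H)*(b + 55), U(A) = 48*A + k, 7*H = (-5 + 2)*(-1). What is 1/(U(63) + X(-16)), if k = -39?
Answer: 7/16644 ≈ 0.00042057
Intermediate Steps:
H = 3/7 (H = ((-5 + 2)*(-1))/7 = (-3*(-1))/7 = (⅐)*3 = 3/7 ≈ 0.42857)
U(A) = -39 + 48*A (U(A) = 48*A - 39 = -39 + 48*A)
X(b) = (55 + b)*(3/7 + b) (X(b) = (b + 3/7)*(b + 55) = (3/7 + b)*(55 + b) = (55 + b)*(3/7 + b))
1/(U(63) + X(-16)) = 1/((-39 + 48*63) + (165/7 + (-16)² + (388/7)*(-16))) = 1/((-39 + 3024) + (165/7 + 256 - 6208/7)) = 1/(2985 - 4251/7) = 1/(16644/7) = 7/16644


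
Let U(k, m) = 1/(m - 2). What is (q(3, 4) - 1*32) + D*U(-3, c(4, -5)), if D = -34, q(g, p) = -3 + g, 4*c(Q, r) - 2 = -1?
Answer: -88/7 ≈ -12.571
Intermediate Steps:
c(Q, r) = 1/4 (c(Q, r) = 1/2 + (1/4)*(-1) = 1/2 - 1/4 = 1/4)
U(k, m) = 1/(-2 + m)
(q(3, 4) - 1*32) + D*U(-3, c(4, -5)) = ((-3 + 3) - 1*32) - 34/(-2 + 1/4) = (0 - 32) - 34/(-7/4) = -32 - 34*(-4/7) = -32 + 136/7 = -88/7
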